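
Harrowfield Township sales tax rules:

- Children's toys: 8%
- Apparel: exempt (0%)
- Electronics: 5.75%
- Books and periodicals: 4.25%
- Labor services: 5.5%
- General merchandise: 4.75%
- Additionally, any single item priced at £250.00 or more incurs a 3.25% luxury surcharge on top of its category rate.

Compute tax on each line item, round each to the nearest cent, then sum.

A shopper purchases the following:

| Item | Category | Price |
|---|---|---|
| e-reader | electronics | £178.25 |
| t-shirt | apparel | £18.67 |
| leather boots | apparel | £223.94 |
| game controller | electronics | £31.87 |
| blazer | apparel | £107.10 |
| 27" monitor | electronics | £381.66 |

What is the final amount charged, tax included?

E-reader £178.25: electronics → 5.75% → £10.25
T-shirt £18.67: apparel → 0% → £0.00
Leather boots £223.94: apparel → 0% → £0.00
Game controller £31.87: electronics → 5.75% → £1.83
Blazer £107.10: apparel → 0% → £0.00
27" monitor £381.66: electronics → 5.75% + 3.25% surcharge = 9% → £34.35
Subtotal = £941.49; tax = £46.43; total due = £987.92

£987.92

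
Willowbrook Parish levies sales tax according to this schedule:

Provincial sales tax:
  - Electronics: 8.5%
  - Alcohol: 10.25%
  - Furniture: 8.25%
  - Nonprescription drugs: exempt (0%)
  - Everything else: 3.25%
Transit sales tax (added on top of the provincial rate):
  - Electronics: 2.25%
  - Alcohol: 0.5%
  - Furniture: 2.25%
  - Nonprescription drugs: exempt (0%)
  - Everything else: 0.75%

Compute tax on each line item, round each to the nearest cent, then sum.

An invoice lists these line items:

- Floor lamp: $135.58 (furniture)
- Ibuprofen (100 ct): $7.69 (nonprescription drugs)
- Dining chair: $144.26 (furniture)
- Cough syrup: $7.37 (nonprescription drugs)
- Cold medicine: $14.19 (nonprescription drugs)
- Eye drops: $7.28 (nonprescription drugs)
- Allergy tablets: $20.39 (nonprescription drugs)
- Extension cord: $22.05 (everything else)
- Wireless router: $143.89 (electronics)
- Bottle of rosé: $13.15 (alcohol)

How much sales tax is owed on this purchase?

Floor lamp $135.58: furniture → 8.25% + 2.25% transit = 10.5% → $14.24
Ibuprofen (100 ct) $7.69: nonprescription drugs → 0% + 0% transit = 0% → $0.00
Dining chair $144.26: furniture → 8.25% + 2.25% transit = 10.5% → $15.15
Cough syrup $7.37: nonprescription drugs → 0% + 0% transit = 0% → $0.00
Cold medicine $14.19: nonprescription drugs → 0% + 0% transit = 0% → $0.00
Eye drops $7.28: nonprescription drugs → 0% + 0% transit = 0% → $0.00
Allergy tablets $20.39: nonprescription drugs → 0% + 0% transit = 0% → $0.00
Extension cord $22.05: everything else → 3.25% + 0.75% transit = 4% → $0.88
Wireless router $143.89: electronics → 8.5% + 2.25% transit = 10.75% → $15.47
Bottle of rosé $13.15: alcohol → 10.25% + 0.5% transit = 10.75% → $1.41
Total tax = $14.24 + $15.15 + $0.88 + $15.47 + $1.41 = $47.15

$47.15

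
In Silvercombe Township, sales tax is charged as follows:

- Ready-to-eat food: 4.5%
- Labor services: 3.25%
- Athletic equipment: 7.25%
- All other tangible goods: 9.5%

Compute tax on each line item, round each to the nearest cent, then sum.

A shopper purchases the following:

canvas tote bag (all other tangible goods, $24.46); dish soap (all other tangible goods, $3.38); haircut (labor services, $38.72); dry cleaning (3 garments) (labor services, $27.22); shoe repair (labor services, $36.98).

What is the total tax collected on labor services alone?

$3.34

Haircut $38.72: labor services → 3.25% → $1.26
Dry cleaning (3 garments) $27.22: labor services → 3.25% → $0.88
Shoe repair $36.98: labor services → 3.25% → $1.20
Tax on labor services = $1.26 + $0.88 + $1.20 = $3.34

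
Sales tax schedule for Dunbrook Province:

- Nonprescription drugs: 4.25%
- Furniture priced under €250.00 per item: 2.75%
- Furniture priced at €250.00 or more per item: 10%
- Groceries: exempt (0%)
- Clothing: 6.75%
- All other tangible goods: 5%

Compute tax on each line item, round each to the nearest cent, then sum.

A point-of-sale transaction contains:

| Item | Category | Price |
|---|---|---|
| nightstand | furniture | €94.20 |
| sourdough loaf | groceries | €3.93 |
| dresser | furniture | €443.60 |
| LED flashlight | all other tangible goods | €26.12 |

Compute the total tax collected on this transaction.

€48.26

Nightstand €94.20: furniture, under €250.00 → 2.75% → €2.59
Sourdough loaf €3.93: groceries → 0% → €0.00
Dresser €443.60: furniture, €250.00 or more → 10% → €44.36
LED flashlight €26.12: all other tangible goods → 5% → €1.31
Total tax = €2.59 + €44.36 + €1.31 = €48.26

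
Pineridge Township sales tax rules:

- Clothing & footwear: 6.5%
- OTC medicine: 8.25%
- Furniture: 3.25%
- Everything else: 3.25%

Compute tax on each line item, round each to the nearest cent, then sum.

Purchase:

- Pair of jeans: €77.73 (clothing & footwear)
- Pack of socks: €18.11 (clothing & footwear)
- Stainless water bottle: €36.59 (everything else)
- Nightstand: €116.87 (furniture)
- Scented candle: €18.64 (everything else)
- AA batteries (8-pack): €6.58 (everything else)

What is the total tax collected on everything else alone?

Stainless water bottle €36.59: everything else → 3.25% → €1.19
Scented candle €18.64: everything else → 3.25% → €0.61
AA batteries (8-pack) €6.58: everything else → 3.25% → €0.21
Tax on everything else = €1.19 + €0.61 + €0.21 = €2.01

€2.01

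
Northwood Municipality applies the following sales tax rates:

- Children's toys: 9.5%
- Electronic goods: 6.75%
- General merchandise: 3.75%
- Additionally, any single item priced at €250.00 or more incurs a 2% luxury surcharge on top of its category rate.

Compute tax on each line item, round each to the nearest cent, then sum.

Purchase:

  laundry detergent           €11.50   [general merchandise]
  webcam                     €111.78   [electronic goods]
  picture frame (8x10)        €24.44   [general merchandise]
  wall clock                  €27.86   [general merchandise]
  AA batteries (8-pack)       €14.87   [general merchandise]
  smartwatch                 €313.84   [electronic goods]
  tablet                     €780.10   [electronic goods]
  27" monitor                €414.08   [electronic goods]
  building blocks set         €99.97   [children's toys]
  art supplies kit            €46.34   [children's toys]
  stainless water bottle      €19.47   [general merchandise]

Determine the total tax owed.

Laundry detergent €11.50: general merchandise → 3.75% → €0.43
Webcam €111.78: electronic goods → 6.75% → €7.55
Picture frame (8x10) €24.44: general merchandise → 3.75% → €0.92
Wall clock €27.86: general merchandise → 3.75% → €1.04
AA batteries (8-pack) €14.87: general merchandise → 3.75% → €0.56
Smartwatch €313.84: electronic goods → 6.75% + 2% surcharge = 8.75% → €27.46
Tablet €780.10: electronic goods → 6.75% + 2% surcharge = 8.75% → €68.26
27" monitor €414.08: electronic goods → 6.75% + 2% surcharge = 8.75% → €36.23
Building blocks set €99.97: children's toys → 9.5% → €9.50
Art supplies kit €46.34: children's toys → 9.5% → €4.40
Stainless water bottle €19.47: general merchandise → 3.75% → €0.73
Total tax = €0.43 + €7.55 + €0.92 + €1.04 + €0.56 + €27.46 + €68.26 + €36.23 + €9.50 + €4.40 + €0.73 = €157.08

€157.08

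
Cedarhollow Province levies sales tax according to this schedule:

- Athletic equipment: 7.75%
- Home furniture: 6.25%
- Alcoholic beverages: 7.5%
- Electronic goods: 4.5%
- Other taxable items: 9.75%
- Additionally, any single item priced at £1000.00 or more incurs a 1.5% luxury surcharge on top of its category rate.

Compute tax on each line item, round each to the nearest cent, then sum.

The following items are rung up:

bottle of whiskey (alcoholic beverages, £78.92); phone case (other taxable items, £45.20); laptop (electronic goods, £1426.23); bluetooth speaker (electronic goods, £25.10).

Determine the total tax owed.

Bottle of whiskey £78.92: alcoholic beverages → 7.5% → £5.92
Phone case £45.20: other taxable items → 9.75% → £4.41
Laptop £1426.23: electronic goods → 4.5% + 1.5% surcharge = 6% → £85.57
Bluetooth speaker £25.10: electronic goods → 4.5% → £1.13
Total tax = £5.92 + £4.41 + £85.57 + £1.13 = £97.03

£97.03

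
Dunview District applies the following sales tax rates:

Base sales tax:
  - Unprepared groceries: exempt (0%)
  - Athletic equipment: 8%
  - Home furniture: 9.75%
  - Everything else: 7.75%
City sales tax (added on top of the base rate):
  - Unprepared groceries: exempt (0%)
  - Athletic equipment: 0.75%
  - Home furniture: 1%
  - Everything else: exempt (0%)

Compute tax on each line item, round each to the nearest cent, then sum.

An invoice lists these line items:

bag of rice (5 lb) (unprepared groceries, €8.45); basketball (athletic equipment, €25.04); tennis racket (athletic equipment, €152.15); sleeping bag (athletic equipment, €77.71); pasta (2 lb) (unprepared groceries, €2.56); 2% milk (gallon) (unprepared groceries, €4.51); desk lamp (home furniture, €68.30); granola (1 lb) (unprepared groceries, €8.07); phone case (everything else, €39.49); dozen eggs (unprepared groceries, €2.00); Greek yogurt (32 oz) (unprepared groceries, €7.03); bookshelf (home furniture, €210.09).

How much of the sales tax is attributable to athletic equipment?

€22.30

Basketball €25.04: athletic equipment → 8% + 0.75% city = 8.75% → €2.19
Tennis racket €152.15: athletic equipment → 8% + 0.75% city = 8.75% → €13.31
Sleeping bag €77.71: athletic equipment → 8% + 0.75% city = 8.75% → €6.80
Tax on athletic equipment = €2.19 + €13.31 + €6.80 = €22.30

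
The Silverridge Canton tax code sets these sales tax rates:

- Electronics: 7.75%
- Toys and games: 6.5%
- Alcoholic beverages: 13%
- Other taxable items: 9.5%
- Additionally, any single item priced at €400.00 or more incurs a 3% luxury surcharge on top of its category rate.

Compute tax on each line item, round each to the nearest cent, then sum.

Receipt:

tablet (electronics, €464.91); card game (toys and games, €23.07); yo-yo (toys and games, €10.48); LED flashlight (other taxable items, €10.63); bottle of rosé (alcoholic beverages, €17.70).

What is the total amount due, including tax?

Tablet €464.91: electronics → 7.75% + 3% surcharge = 10.75% → €49.98
Card game €23.07: toys and games → 6.5% → €1.50
Yo-yo €10.48: toys and games → 6.5% → €0.68
LED flashlight €10.63: other taxable items → 9.5% → €1.01
Bottle of rosé €17.70: alcoholic beverages → 13% → €2.30
Subtotal = €526.79; tax = €55.47; total due = €582.26

€582.26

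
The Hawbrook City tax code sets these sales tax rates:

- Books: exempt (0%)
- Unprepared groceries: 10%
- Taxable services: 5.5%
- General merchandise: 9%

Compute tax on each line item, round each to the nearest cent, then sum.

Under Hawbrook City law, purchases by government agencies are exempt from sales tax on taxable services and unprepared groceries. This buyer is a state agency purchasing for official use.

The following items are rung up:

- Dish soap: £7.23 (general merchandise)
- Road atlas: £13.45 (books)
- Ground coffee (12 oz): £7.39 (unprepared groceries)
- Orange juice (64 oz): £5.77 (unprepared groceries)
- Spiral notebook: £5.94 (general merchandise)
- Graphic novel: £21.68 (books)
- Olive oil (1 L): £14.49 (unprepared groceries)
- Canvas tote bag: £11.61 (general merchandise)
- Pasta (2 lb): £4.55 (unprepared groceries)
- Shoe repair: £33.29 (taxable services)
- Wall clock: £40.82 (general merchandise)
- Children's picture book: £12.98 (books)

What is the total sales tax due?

£5.89

Dish soap £7.23: general merchandise → 9% → £0.65
Road atlas £13.45: books → 0% → £0.00
Ground coffee (12 oz) £7.39: unprepared groceries, buyer-exempt → 0% → £0.00
Orange juice (64 oz) £5.77: unprepared groceries, buyer-exempt → 0% → £0.00
Spiral notebook £5.94: general merchandise → 9% → £0.53
Graphic novel £21.68: books → 0% → £0.00
Olive oil (1 L) £14.49: unprepared groceries, buyer-exempt → 0% → £0.00
Canvas tote bag £11.61: general merchandise → 9% → £1.04
Pasta (2 lb) £4.55: unprepared groceries, buyer-exempt → 0% → £0.00
Shoe repair £33.29: taxable services, buyer-exempt → 0% → £0.00
Wall clock £40.82: general merchandise → 9% → £3.67
Children's picture book £12.98: books → 0% → £0.00
Total tax = £0.65 + £0.53 + £1.04 + £3.67 = £5.89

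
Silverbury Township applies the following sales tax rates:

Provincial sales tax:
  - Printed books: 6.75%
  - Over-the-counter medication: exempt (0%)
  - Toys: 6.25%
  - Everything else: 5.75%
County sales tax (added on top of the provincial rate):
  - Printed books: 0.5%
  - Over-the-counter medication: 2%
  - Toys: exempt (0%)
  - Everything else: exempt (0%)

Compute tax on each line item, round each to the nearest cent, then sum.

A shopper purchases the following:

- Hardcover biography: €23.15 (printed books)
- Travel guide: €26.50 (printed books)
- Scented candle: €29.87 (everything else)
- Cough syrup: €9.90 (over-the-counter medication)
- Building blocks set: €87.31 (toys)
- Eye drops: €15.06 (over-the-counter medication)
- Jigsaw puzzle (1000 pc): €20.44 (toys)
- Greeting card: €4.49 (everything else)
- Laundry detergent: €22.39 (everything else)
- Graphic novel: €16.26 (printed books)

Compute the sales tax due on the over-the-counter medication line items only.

Cough syrup €9.90: over-the-counter medication → 0% + 2% county = 2% → €0.20
Eye drops €15.06: over-the-counter medication → 0% + 2% county = 2% → €0.30
Tax on over-the-counter medication = €0.20 + €0.30 = €0.50

€0.50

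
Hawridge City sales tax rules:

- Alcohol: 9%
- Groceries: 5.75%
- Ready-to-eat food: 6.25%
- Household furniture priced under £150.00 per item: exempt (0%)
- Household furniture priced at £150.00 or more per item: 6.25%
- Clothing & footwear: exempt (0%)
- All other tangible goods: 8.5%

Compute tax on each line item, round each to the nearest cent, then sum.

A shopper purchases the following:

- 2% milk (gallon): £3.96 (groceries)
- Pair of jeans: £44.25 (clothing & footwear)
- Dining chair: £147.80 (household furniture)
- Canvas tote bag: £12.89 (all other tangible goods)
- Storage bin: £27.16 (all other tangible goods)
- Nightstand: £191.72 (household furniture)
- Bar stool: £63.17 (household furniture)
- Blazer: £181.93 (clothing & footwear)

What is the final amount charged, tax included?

£688.50

2% milk (gallon) £3.96: groceries → 5.75% → £0.23
Pair of jeans £44.25: clothing & footwear → 0% → £0.00
Dining chair £147.80: household furniture, under £150.00 → 0% → £0.00
Canvas tote bag £12.89: all other tangible goods → 8.5% → £1.10
Storage bin £27.16: all other tangible goods → 8.5% → £2.31
Nightstand £191.72: household furniture, £150.00 or more → 6.25% → £11.98
Bar stool £63.17: household furniture, under £150.00 → 0% → £0.00
Blazer £181.93: clothing & footwear → 0% → £0.00
Subtotal = £672.88; tax = £15.62; total due = £688.50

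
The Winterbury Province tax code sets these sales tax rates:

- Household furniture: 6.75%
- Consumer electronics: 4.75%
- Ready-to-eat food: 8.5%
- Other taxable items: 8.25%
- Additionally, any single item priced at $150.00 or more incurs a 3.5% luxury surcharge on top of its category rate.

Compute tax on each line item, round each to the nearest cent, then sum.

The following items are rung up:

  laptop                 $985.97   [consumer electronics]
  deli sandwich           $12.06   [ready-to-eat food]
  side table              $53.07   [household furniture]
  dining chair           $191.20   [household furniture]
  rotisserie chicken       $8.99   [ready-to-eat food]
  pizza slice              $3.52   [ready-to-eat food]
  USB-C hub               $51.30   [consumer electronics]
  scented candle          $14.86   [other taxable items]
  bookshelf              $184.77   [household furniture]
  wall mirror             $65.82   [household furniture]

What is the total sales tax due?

Laptop $985.97: consumer electronics → 4.75% + 3.5% surcharge = 8.25% → $81.34
Deli sandwich $12.06: ready-to-eat food → 8.5% → $1.03
Side table $53.07: household furniture → 6.75% → $3.58
Dining chair $191.20: household furniture → 6.75% + 3.5% surcharge = 10.25% → $19.60
Rotisserie chicken $8.99: ready-to-eat food → 8.5% → $0.76
Pizza slice $3.52: ready-to-eat food → 8.5% → $0.30
USB-C hub $51.30: consumer electronics → 4.75% → $2.44
Scented candle $14.86: other taxable items → 8.25% → $1.23
Bookshelf $184.77: household furniture → 6.75% + 3.5% surcharge = 10.25% → $18.94
Wall mirror $65.82: household furniture → 6.75% → $4.44
Total tax = $81.34 + $1.03 + $3.58 + $19.60 + $0.76 + $0.30 + $2.44 + $1.23 + $18.94 + $4.44 = $133.66

$133.66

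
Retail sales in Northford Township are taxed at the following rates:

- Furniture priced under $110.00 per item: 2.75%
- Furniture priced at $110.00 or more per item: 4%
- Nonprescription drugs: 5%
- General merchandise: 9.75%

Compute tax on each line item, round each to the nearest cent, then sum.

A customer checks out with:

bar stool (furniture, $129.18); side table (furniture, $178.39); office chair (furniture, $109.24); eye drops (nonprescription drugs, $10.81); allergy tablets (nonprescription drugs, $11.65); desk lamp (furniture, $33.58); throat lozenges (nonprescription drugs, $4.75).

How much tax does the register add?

$17.59

Bar stool $129.18: furniture, $110.00 or more → 4% → $5.17
Side table $178.39: furniture, $110.00 or more → 4% → $7.14
Office chair $109.24: furniture, under $110.00 → 2.75% → $3.00
Eye drops $10.81: nonprescription drugs → 5% → $0.54
Allergy tablets $11.65: nonprescription drugs → 5% → $0.58
Desk lamp $33.58: furniture, under $110.00 → 2.75% → $0.92
Throat lozenges $4.75: nonprescription drugs → 5% → $0.24
Total tax = $5.17 + $7.14 + $3.00 + $0.54 + $0.58 + $0.92 + $0.24 = $17.59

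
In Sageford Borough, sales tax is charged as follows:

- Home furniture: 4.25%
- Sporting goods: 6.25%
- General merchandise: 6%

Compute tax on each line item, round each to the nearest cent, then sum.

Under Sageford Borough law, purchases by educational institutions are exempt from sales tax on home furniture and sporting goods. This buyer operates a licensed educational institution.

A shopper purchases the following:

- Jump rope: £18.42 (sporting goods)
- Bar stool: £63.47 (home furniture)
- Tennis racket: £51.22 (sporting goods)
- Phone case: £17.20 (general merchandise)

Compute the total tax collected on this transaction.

Jump rope £18.42: sporting goods, buyer-exempt → 0% → £0.00
Bar stool £63.47: home furniture, buyer-exempt → 0% → £0.00
Tennis racket £51.22: sporting goods, buyer-exempt → 0% → £0.00
Phone case £17.20: general merchandise → 6% → £1.03
Total tax = £1.03

£1.03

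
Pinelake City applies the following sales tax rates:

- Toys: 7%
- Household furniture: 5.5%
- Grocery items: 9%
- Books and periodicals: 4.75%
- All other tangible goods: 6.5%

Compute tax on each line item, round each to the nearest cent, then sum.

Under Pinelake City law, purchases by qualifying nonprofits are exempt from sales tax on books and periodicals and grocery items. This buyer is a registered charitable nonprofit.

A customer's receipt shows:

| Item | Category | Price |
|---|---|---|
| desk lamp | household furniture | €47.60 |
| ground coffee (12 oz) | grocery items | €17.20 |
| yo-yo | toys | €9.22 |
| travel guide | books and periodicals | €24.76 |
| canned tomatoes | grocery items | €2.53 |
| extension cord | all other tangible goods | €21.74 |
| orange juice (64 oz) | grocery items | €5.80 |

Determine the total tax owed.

Desk lamp €47.60: household furniture → 5.5% → €2.62
Ground coffee (12 oz) €17.20: grocery items, buyer-exempt → 0% → €0.00
Yo-yo €9.22: toys → 7% → €0.65
Travel guide €24.76: books and periodicals, buyer-exempt → 0% → €0.00
Canned tomatoes €2.53: grocery items, buyer-exempt → 0% → €0.00
Extension cord €21.74: all other tangible goods → 6.5% → €1.41
Orange juice (64 oz) €5.80: grocery items, buyer-exempt → 0% → €0.00
Total tax = €2.62 + €0.65 + €1.41 = €4.68

€4.68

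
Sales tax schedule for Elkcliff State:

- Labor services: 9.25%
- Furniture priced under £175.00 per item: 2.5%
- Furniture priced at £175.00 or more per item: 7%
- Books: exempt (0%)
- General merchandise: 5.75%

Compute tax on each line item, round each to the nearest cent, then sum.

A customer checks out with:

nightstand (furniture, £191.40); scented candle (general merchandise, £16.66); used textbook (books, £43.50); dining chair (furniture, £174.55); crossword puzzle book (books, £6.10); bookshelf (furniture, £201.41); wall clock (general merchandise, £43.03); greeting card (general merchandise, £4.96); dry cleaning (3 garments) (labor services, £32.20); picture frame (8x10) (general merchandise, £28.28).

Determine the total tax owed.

Nightstand £191.40: furniture, £175.00 or more → 7% → £13.40
Scented candle £16.66: general merchandise → 5.75% → £0.96
Used textbook £43.50: books → 0% → £0.00
Dining chair £174.55: furniture, under £175.00 → 2.5% → £4.36
Crossword puzzle book £6.10: books → 0% → £0.00
Bookshelf £201.41: furniture, £175.00 or more → 7% → £14.10
Wall clock £43.03: general merchandise → 5.75% → £2.47
Greeting card £4.96: general merchandise → 5.75% → £0.29
Dry cleaning (3 garments) £32.20: labor services → 9.25% → £2.98
Picture frame (8x10) £28.28: general merchandise → 5.75% → £1.63
Total tax = £13.40 + £0.96 + £4.36 + £14.10 + £2.47 + £0.29 + £2.98 + £1.63 = £40.19

£40.19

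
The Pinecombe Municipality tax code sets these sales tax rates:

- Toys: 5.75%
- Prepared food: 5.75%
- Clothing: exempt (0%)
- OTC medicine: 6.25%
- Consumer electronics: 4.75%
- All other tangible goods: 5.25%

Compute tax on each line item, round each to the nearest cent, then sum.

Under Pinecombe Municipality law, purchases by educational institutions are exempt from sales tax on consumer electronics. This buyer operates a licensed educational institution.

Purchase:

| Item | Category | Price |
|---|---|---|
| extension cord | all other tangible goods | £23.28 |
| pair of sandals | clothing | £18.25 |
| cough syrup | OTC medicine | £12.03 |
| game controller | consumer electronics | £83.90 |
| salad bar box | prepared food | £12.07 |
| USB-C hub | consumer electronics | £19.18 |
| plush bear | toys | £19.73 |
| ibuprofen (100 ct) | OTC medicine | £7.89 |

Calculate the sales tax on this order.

Extension cord £23.28: all other tangible goods → 5.25% → £1.22
Pair of sandals £18.25: clothing → 0% → £0.00
Cough syrup £12.03: OTC medicine → 6.25% → £0.75
Game controller £83.90: consumer electronics, buyer-exempt → 0% → £0.00
Salad bar box £12.07: prepared food → 5.75% → £0.69
USB-C hub £19.18: consumer electronics, buyer-exempt → 0% → £0.00
Plush bear £19.73: toys → 5.75% → £1.13
Ibuprofen (100 ct) £7.89: OTC medicine → 6.25% → £0.49
Total tax = £1.22 + £0.75 + £0.69 + £1.13 + £0.49 = £4.28

£4.28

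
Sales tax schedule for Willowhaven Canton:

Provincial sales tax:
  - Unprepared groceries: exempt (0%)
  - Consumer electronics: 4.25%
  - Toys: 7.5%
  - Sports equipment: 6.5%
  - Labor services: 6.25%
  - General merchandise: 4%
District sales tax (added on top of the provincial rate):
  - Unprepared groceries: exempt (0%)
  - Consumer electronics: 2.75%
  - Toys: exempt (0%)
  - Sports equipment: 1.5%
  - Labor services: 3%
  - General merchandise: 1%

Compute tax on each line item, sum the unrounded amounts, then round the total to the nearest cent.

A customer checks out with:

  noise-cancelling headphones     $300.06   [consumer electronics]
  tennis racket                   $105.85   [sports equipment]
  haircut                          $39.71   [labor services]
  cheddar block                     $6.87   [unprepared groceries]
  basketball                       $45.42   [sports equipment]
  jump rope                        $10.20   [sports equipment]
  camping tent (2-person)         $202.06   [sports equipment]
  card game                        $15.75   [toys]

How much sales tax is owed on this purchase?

Noise-cancelling headphones $300.06: consumer electronics → 4.25% + 2.75% district = 7% → $21.0042
Tennis racket $105.85: sports equipment → 6.5% + 1.5% district = 8% → $8.468
Haircut $39.71: labor services → 6.25% + 3% district = 9.25% → $3.673175
Cheddar block $6.87: unprepared groceries → 0% + 0% district = 0% → $0.00
Basketball $45.42: sports equipment → 6.5% + 1.5% district = 8% → $3.6336
Jump rope $10.20: sports equipment → 6.5% + 1.5% district = 8% → $0.816
Camping tent (2-person) $202.06: sports equipment → 6.5% + 1.5% district = 8% → $16.1648
Card game $15.75: toys → 7.5% + 0% district = 7.5% → $1.18125
Unrounded tax sum = $54.941025 → $54.94

$54.94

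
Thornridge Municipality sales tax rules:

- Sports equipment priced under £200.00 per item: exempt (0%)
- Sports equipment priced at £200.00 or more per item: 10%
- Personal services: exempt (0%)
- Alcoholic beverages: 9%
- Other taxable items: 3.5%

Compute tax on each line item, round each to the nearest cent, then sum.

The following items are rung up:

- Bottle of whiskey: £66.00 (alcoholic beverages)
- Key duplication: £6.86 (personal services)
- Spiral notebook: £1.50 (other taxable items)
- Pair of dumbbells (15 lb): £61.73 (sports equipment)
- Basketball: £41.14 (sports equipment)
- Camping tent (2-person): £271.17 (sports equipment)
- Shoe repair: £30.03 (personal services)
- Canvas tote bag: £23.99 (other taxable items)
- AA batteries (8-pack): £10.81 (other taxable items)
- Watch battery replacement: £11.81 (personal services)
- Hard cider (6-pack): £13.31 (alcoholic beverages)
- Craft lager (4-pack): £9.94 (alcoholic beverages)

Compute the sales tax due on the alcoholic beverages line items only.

£8.03

Bottle of whiskey £66.00: alcoholic beverages → 9% → £5.94
Hard cider (6-pack) £13.31: alcoholic beverages → 9% → £1.20
Craft lager (4-pack) £9.94: alcoholic beverages → 9% → £0.89
Tax on alcoholic beverages = £5.94 + £1.20 + £0.89 = £8.03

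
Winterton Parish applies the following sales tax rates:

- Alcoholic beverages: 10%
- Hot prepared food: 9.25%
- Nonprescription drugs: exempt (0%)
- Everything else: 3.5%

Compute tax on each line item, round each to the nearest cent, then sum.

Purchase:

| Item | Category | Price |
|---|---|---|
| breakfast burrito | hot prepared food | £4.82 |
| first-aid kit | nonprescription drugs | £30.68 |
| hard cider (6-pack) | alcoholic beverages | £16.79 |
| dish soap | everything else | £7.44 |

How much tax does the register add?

£2.39

Breakfast burrito £4.82: hot prepared food → 9.25% → £0.45
First-aid kit £30.68: nonprescription drugs → 0% → £0.00
Hard cider (6-pack) £16.79: alcoholic beverages → 10% → £1.68
Dish soap £7.44: everything else → 3.5% → £0.26
Total tax = £0.45 + £1.68 + £0.26 = £2.39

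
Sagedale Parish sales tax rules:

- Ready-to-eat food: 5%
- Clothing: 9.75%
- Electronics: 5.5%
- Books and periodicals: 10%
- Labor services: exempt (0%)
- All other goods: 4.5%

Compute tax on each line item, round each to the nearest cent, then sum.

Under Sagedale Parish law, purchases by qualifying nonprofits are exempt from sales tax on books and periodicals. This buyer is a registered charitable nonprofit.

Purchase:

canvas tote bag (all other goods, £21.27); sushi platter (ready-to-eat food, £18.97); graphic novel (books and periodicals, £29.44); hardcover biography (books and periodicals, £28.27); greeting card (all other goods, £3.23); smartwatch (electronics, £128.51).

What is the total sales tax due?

Canvas tote bag £21.27: all other goods → 4.5% → £0.96
Sushi platter £18.97: ready-to-eat food → 5% → £0.95
Graphic novel £29.44: books and periodicals, buyer-exempt → 0% → £0.00
Hardcover biography £28.27: books and periodicals, buyer-exempt → 0% → £0.00
Greeting card £3.23: all other goods → 4.5% → £0.15
Smartwatch £128.51: electronics → 5.5% → £7.07
Total tax = £0.96 + £0.95 + £0.15 + £7.07 = £9.13

£9.13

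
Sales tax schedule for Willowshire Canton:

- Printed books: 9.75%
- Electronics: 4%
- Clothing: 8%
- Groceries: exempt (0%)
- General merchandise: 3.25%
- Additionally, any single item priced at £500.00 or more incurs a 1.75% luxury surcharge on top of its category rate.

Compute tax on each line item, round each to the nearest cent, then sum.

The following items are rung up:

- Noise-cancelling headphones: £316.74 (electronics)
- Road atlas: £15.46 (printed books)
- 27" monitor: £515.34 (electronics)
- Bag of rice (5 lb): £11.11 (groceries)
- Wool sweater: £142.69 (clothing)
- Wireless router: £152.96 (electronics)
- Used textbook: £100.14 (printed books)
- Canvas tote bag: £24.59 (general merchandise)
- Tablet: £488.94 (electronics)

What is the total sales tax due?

Noise-cancelling headphones £316.74: electronics → 4% → £12.67
Road atlas £15.46: printed books → 9.75% → £1.51
27" monitor £515.34: electronics → 4% + 1.75% surcharge = 5.75% → £29.63
Bag of rice (5 lb) £11.11: groceries → 0% → £0.00
Wool sweater £142.69: clothing → 8% → £11.42
Wireless router £152.96: electronics → 4% → £6.12
Used textbook £100.14: printed books → 9.75% → £9.76
Canvas tote bag £24.59: general merchandise → 3.25% → £0.80
Tablet £488.94: electronics → 4% → £19.56
Total tax = £12.67 + £1.51 + £29.63 + £11.42 + £6.12 + £9.76 + £0.80 + £19.56 = £91.47

£91.47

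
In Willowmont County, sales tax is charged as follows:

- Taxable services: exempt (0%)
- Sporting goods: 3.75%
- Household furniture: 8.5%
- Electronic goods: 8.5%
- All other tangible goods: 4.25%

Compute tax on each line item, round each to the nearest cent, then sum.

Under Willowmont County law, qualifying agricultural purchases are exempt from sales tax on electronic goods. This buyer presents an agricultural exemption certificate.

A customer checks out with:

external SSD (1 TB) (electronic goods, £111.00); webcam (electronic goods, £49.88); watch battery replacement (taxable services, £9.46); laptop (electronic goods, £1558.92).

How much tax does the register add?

External SSD (1 TB) £111.00: electronic goods, buyer-exempt → 0% → £0.00
Webcam £49.88: electronic goods, buyer-exempt → 0% → £0.00
Watch battery replacement £9.46: taxable services → 0% → £0.00
Laptop £1558.92: electronic goods, buyer-exempt → 0% → £0.00
Total tax = £0.00

£0.00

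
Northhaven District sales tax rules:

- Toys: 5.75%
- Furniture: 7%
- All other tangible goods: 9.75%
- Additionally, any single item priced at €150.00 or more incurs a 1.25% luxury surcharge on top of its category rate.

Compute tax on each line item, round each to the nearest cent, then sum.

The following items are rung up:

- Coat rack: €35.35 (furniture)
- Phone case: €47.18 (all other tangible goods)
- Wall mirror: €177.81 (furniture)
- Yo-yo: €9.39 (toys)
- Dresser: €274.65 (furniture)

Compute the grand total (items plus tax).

Coat rack €35.35: furniture → 7% → €2.47
Phone case €47.18: all other tangible goods → 9.75% → €4.60
Wall mirror €177.81: furniture → 7% + 1.25% surcharge = 8.25% → €14.67
Yo-yo €9.39: toys → 5.75% → €0.54
Dresser €274.65: furniture → 7% + 1.25% surcharge = 8.25% → €22.66
Subtotal = €544.38; tax = €44.94; total due = €589.32

€589.32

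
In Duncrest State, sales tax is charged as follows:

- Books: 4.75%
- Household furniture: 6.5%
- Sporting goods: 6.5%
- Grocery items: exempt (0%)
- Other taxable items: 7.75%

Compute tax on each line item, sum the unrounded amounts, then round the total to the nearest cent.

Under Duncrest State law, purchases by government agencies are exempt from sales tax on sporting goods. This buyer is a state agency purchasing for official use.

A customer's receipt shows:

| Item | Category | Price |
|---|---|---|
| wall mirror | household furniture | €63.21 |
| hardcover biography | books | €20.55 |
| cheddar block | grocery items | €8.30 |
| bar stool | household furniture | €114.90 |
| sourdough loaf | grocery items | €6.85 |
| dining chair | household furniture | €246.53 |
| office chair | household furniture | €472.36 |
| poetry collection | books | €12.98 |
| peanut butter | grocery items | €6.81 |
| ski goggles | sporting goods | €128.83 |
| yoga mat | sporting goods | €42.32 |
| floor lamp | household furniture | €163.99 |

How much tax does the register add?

Wall mirror €63.21: household furniture → 6.5% → €4.10865
Hardcover biography €20.55: books → 4.75% → €0.976125
Cheddar block €8.30: grocery items → 0% → €0.00
Bar stool €114.90: household furniture → 6.5% → €7.4685
Sourdough loaf €6.85: grocery items → 0% → €0.00
Dining chair €246.53: household furniture → 6.5% → €16.02445
Office chair €472.36: household furniture → 6.5% → €30.7034
Poetry collection €12.98: books → 4.75% → €0.61655
Peanut butter €6.81: grocery items → 0% → €0.00
Ski goggles €128.83: sporting goods, buyer-exempt → 0% → €0.00
Yoga mat €42.32: sporting goods, buyer-exempt → 0% → €0.00
Floor lamp €163.99: household furniture → 6.5% → €10.65935
Unrounded tax sum = €70.557025 → €70.56

€70.56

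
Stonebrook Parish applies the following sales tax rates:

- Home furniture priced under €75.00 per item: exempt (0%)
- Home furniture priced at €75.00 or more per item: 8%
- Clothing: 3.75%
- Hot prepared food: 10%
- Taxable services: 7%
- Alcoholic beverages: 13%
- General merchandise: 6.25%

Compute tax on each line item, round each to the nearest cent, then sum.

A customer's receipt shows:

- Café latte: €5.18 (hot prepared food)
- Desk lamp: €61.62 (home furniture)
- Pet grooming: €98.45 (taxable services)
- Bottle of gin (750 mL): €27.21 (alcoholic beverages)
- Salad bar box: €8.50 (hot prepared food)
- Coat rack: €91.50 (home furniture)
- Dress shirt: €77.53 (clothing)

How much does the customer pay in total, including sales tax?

Café latte €5.18: hot prepared food → 10% → €0.52
Desk lamp €61.62: home furniture, under €75.00 → 0% → €0.00
Pet grooming €98.45: taxable services → 7% → €6.89
Bottle of gin (750 mL) €27.21: alcoholic beverages → 13% → €3.54
Salad bar box €8.50: hot prepared food → 10% → €0.85
Coat rack €91.50: home furniture, €75.00 or more → 8% → €7.32
Dress shirt €77.53: clothing → 3.75% → €2.91
Subtotal = €369.99; tax = €22.03; total due = €392.02

€392.02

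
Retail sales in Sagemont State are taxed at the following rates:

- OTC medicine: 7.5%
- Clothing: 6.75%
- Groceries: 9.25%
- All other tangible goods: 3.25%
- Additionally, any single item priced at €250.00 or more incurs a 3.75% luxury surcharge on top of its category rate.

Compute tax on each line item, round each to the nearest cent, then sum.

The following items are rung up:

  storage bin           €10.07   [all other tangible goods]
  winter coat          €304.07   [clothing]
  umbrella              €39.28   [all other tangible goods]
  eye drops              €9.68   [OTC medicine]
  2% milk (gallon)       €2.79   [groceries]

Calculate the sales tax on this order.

€34.53

Storage bin €10.07: all other tangible goods → 3.25% → €0.33
Winter coat €304.07: clothing → 6.75% + 3.75% surcharge = 10.5% → €31.93
Umbrella €39.28: all other tangible goods → 3.25% → €1.28
Eye drops €9.68: OTC medicine → 7.5% → €0.73
2% milk (gallon) €2.79: groceries → 9.25% → €0.26
Total tax = €0.33 + €31.93 + €1.28 + €0.73 + €0.26 = €34.53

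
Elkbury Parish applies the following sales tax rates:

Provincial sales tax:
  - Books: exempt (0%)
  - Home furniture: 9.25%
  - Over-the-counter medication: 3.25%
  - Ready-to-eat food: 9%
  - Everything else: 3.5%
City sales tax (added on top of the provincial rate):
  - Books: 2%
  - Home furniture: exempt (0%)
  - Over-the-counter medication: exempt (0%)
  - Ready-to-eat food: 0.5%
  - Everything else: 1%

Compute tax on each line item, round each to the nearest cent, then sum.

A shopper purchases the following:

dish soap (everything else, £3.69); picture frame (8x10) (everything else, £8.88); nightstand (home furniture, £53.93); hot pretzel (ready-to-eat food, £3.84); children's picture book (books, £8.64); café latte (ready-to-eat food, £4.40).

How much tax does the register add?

Dish soap £3.69: everything else → 3.5% + 1% city = 4.5% → £0.17
Picture frame (8x10) £8.88: everything else → 3.5% + 1% city = 4.5% → £0.40
Nightstand £53.93: home furniture → 9.25% + 0% city = 9.25% → £4.99
Hot pretzel £3.84: ready-to-eat food → 9% + 0.5% city = 9.5% → £0.36
Children's picture book £8.64: books → 0% + 2% city = 2% → £0.17
Café latte £4.40: ready-to-eat food → 9% + 0.5% city = 9.5% → £0.42
Total tax = £0.17 + £0.40 + £4.99 + £0.36 + £0.17 + £0.42 = £6.51

£6.51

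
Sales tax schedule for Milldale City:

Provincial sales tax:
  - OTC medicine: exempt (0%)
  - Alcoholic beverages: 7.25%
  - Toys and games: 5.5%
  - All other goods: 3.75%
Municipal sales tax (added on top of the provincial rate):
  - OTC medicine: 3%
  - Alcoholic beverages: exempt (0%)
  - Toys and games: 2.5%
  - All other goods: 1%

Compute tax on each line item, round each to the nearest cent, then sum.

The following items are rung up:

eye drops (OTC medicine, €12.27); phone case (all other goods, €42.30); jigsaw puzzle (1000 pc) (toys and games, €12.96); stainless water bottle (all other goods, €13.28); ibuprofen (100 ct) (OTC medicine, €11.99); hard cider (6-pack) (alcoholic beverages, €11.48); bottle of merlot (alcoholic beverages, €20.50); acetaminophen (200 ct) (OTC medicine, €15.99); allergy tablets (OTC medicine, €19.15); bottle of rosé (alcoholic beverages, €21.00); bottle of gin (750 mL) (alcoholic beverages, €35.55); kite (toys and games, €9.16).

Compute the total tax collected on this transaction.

€12.61

Eye drops €12.27: OTC medicine → 0% + 3% municipal = 3% → €0.37
Phone case €42.30: all other goods → 3.75% + 1% municipal = 4.75% → €2.01
Jigsaw puzzle (1000 pc) €12.96: toys and games → 5.5% + 2.5% municipal = 8% → €1.04
Stainless water bottle €13.28: all other goods → 3.75% + 1% municipal = 4.75% → €0.63
Ibuprofen (100 ct) €11.99: OTC medicine → 0% + 3% municipal = 3% → €0.36
Hard cider (6-pack) €11.48: alcoholic beverages → 7.25% + 0% municipal = 7.25% → €0.83
Bottle of merlot €20.50: alcoholic beverages → 7.25% + 0% municipal = 7.25% → €1.49
Acetaminophen (200 ct) €15.99: OTC medicine → 0% + 3% municipal = 3% → €0.48
Allergy tablets €19.15: OTC medicine → 0% + 3% municipal = 3% → €0.57
Bottle of rosé €21.00: alcoholic beverages → 7.25% + 0% municipal = 7.25% → €1.52
Bottle of gin (750 mL) €35.55: alcoholic beverages → 7.25% + 0% municipal = 7.25% → €2.58
Kite €9.16: toys and games → 5.5% + 2.5% municipal = 8% → €0.73
Total tax = €0.37 + €2.01 + €1.04 + €0.63 + €0.36 + €0.83 + €1.49 + €0.48 + €0.57 + €1.52 + €2.58 + €0.73 = €12.61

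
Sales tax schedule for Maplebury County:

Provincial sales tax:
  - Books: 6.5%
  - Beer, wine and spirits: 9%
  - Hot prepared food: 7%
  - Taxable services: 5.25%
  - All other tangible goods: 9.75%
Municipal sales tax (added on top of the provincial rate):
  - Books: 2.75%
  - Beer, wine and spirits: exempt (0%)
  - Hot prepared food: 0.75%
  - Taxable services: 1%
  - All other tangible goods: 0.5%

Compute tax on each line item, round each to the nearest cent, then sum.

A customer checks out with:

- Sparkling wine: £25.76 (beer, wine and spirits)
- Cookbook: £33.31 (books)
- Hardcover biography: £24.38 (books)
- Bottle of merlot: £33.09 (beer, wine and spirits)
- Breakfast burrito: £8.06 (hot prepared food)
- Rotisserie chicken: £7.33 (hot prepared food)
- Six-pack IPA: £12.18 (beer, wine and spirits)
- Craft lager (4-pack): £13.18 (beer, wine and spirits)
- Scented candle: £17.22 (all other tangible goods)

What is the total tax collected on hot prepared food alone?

£1.19

Breakfast burrito £8.06: hot prepared food → 7% + 0.75% municipal = 7.75% → £0.62
Rotisserie chicken £7.33: hot prepared food → 7% + 0.75% municipal = 7.75% → £0.57
Tax on hot prepared food = £0.62 + £0.57 = £1.19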